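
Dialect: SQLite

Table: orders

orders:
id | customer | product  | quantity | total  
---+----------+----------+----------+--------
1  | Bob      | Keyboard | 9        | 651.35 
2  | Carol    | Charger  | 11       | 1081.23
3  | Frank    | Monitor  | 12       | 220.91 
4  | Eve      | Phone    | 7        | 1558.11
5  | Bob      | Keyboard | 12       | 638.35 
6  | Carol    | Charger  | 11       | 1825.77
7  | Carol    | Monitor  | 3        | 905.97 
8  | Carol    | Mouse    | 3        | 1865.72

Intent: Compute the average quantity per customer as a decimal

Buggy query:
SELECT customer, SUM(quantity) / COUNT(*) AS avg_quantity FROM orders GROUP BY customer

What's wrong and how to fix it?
Bug: SUM(quantity) and COUNT(*) are both integers; the division truncates the fractional part

Fix: Multiply by 1.0 (or CAST to REAL) to force floating-point division

Corrected query:
SELECT customer, SUM(quantity) * 1.0 / COUNT(*) AS avg_quantity FROM orders GROUP BY customer

Result:
customer | avg_quantity
---------+-------------
Bob      | 10.5        
Carol    | 7           
Eve      | 7           
Frank    | 12          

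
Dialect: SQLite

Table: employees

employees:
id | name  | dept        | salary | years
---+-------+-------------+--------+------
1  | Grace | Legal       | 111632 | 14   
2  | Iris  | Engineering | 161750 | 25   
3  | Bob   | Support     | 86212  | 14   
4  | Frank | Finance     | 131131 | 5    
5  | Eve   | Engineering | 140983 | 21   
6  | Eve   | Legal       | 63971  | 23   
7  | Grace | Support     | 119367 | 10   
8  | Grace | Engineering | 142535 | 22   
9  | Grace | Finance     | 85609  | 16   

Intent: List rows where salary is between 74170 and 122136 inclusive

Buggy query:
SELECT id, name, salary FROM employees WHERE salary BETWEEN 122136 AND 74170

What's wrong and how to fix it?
Bug: BETWEEN expects the lower bound first; with 122136 AND 74170 the range is empty

Fix: Swap the bounds so the smaller value comes first

Corrected query:
SELECT id, name, salary FROM employees WHERE salary BETWEEN 74170 AND 122136

Result:
id | name  | salary
---+-------+-------
1  | Grace | 111632
3  | Bob   | 86212 
7  | Grace | 119367
9  | Grace | 85609 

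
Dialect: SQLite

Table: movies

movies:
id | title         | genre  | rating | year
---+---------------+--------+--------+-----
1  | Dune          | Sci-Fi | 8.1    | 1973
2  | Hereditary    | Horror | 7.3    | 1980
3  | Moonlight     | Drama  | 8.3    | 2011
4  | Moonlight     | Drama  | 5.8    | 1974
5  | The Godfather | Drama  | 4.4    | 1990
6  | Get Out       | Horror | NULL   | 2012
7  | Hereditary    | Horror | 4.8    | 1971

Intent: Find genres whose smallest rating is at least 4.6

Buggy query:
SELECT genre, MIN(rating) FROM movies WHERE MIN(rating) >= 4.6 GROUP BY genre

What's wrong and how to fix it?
Bug: Aggregates like MIN are computed per group after WHERE runs

Fix: Use HAVING for the per-group MIN condition

Corrected query:
SELECT genre, MIN(rating) FROM movies GROUP BY genre HAVING MIN(rating) >= 4.6

Result:
genre  | MIN(rating)
-------+------------
Horror | 4.8        
Sci-Fi | 8.1        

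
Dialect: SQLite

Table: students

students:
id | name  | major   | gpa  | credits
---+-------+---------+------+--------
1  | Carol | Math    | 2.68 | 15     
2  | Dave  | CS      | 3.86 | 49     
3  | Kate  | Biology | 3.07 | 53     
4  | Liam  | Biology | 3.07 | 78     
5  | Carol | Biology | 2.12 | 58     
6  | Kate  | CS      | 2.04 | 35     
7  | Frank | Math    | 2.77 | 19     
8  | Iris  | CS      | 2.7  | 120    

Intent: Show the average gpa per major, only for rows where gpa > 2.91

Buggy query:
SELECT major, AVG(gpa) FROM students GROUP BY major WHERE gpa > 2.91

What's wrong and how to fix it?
Bug: WHERE cannot follow GROUP BY

Fix: Move the WHERE clause before GROUP BY

Corrected query:
SELECT major, AVG(gpa) FROM students WHERE gpa > 2.91 GROUP BY major

Result:
major   | AVG(gpa)
--------+---------
Biology | 3.07    
CS      | 3.86    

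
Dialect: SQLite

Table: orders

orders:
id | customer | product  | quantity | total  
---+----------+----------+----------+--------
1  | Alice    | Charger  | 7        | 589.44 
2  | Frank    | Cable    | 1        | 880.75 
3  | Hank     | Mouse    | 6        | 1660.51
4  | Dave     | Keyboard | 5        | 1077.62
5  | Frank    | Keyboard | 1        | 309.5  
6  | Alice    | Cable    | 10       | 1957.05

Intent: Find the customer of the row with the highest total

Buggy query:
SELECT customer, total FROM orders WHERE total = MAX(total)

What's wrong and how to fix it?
Bug: MAX(total) is an aggregate and cannot be used directly in WHERE

Fix: Wrap MAX in a scalar subquery so WHERE compares against a single value

Corrected query:
SELECT customer, total FROM orders WHERE total = (SELECT MAX(total) FROM orders)

Result:
customer | total  
---------+--------
Alice    | 1957.05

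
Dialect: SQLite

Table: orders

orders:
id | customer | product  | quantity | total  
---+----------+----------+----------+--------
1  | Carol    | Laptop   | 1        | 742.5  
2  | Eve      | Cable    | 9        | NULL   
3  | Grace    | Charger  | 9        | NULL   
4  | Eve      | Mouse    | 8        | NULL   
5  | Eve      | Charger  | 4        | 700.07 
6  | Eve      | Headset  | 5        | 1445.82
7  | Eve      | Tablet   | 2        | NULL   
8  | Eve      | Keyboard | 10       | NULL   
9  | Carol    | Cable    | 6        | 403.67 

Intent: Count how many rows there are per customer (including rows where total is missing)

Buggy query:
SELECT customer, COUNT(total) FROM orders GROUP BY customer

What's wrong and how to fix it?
Bug: COUNT(column) counts non-NULL values only; rows with NULL total aren't counted

Fix: Use COUNT(*) to count all rows regardless of NULL

Corrected query:
SELECT customer, COUNT(*) FROM orders GROUP BY customer

Result:
customer | COUNT(*)
---------+---------
Carol    | 2       
Eve      | 6       
Grace    | 1       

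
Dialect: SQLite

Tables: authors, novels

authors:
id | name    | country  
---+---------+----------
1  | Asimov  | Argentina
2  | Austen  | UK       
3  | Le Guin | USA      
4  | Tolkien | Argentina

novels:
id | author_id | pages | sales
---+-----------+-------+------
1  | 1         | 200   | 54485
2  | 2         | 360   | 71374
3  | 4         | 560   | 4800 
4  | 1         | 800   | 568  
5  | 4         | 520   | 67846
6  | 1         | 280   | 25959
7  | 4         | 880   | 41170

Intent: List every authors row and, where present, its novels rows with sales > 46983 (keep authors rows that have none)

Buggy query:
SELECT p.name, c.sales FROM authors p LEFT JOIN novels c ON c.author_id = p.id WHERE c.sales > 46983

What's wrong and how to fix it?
Bug: Filtering c.sales in WHERE discards the NULL rows produced by LEFT JOIN, turning it into an inner join

Fix: Put 'c.sales > 46983' in the JOIN's ON clause instead of WHERE

Corrected query:
SELECT p.name, c.sales FROM authors p LEFT JOIN novels c ON c.author_id = p.id AND c.sales > 46983

Result:
name    | sales
--------+------
Asimov  | 54485
Austen  | 71374
Le Guin | NULL 
Tolkien | 67846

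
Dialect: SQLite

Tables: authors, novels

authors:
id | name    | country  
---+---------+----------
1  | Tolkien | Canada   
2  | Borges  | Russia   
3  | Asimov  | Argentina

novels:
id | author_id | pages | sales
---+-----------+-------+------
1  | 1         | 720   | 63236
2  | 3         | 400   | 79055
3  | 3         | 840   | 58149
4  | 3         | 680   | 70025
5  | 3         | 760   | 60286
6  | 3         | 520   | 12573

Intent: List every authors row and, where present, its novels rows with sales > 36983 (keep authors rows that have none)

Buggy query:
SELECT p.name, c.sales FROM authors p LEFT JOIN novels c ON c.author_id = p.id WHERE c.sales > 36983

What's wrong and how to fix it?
Bug: Filtering c.sales in WHERE discards the NULL rows produced by LEFT JOIN, turning it into an inner join

Fix: Put 'c.sales > 36983' in the JOIN's ON clause instead of WHERE

Corrected query:
SELECT p.name, c.sales FROM authors p LEFT JOIN novels c ON c.author_id = p.id AND c.sales > 36983

Result:
name    | sales
--------+------
Tolkien | 63236
Borges  | NULL 
Asimov  | 58149
Asimov  | 60286
Asimov  | 70025
Asimov  | 79055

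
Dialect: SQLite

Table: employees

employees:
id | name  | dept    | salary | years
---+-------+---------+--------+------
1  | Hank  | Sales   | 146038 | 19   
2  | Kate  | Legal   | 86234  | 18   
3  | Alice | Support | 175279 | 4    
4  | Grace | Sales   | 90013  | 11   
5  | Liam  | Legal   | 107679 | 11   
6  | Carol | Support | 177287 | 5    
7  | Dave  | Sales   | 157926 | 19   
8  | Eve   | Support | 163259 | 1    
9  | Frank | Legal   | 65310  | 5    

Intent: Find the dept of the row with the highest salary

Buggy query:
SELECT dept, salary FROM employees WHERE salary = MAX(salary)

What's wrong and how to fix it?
Bug: WHERE is evaluated per row; an aggregate over the whole table isn't defined there

Fix: Use a subquery: WHERE salary = (SELECT MAX(salary) FROM employees)

Corrected query:
SELECT dept, salary FROM employees WHERE salary = (SELECT MAX(salary) FROM employees)

Result:
dept    | salary
--------+-------
Support | 177287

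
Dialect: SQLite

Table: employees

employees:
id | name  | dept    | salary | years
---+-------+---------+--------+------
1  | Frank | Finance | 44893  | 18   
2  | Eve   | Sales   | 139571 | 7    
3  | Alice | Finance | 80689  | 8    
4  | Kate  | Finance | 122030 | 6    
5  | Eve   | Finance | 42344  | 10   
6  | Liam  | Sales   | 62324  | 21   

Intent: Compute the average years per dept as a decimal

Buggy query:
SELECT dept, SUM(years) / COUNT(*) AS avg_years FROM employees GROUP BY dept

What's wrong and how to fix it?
Bug: SUM(years) and COUNT(*) are both integers; the division truncates the fractional part

Fix: Multiply by 1.0 (or CAST to REAL) to force floating-point division

Corrected query:
SELECT dept, SUM(years) * 1.0 / COUNT(*) AS avg_years FROM employees GROUP BY dept

Result:
dept    | avg_years
--------+----------
Finance | 10.5     
Sales   | 14       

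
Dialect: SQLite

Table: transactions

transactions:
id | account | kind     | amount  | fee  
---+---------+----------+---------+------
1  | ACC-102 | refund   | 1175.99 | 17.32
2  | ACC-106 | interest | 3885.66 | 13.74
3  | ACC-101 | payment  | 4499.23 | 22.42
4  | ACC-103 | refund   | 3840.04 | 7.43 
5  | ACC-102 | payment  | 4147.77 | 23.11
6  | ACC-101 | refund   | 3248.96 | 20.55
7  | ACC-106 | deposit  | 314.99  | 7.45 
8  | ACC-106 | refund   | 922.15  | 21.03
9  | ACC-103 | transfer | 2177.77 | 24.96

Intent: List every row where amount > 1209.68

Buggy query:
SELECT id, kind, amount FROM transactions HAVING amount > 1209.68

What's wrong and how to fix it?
Bug: This is a non-aggregate query (no GROUP BY, no aggregates), so in SQLite the HAVING clause is invalid here; a row-level condition belongs in WHERE

Fix: Replace HAVING with WHERE since the condition applies to individual rows

Corrected query:
SELECT id, kind, amount FROM transactions WHERE amount > 1209.68

Result:
id | kind     | amount 
---+----------+--------
2  | interest | 3885.66
3  | payment  | 4499.23
4  | refund   | 3840.04
5  | payment  | 4147.77
6  | refund   | 3248.96
9  | transfer | 2177.77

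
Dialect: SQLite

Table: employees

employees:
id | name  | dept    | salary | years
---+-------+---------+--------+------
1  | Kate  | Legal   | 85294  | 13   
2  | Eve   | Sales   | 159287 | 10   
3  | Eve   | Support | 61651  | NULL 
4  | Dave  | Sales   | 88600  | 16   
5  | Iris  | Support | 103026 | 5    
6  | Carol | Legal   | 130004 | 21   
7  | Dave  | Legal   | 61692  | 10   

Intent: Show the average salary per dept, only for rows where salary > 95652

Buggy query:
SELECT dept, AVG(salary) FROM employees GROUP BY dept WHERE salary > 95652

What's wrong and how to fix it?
Bug: Row-level WHERE must come before GROUP BY in the clause order

Fix: Move the WHERE clause before GROUP BY

Corrected query:
SELECT dept, AVG(salary) FROM employees WHERE salary > 95652 GROUP BY dept

Result:
dept    | AVG(salary)
--------+------------
Legal   | 130004     
Sales   | 159287     
Support | 103026     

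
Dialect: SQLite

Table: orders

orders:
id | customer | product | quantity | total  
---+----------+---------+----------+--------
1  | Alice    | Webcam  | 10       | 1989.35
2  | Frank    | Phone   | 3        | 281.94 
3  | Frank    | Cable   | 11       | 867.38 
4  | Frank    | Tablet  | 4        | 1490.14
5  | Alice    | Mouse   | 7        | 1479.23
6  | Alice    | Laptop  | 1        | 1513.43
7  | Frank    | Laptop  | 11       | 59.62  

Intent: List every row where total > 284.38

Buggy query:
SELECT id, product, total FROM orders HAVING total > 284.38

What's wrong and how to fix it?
Bug: HAVING filters the output of aggregation, but this query has no GROUP BY and no aggregate functions, so SQLite rejects it (HAVING clause on a non-aggregate query); the condition here is per row

Fix: Replace HAVING with WHERE since the condition applies to individual rows

Corrected query:
SELECT id, product, total FROM orders WHERE total > 284.38

Result:
id | product | total  
---+---------+--------
1  | Webcam  | 1989.35
3  | Cable   | 867.38 
4  | Tablet  | 1490.14
5  | Mouse   | 1479.23
6  | Laptop  | 1513.43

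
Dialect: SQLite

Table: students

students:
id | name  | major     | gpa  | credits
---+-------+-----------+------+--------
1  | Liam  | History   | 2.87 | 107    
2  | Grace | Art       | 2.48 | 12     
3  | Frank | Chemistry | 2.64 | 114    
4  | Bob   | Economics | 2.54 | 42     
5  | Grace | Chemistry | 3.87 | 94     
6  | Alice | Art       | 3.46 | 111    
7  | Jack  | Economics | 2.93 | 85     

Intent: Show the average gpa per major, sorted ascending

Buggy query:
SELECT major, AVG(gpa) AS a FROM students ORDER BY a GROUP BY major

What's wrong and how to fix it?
Bug: ORDER BY appears before GROUP BY; SQL clause order requires GROUP BY first

Fix: Reorder: SELECT … FROM … GROUP BY … ORDER BY …

Corrected query:
SELECT major, AVG(gpa) AS a FROM students GROUP BY major ORDER BY a

Result:
major     | a    
----------+------
Economics | 2.735
History   | 2.87 
Art       | 2.97 
Chemistry | 3.255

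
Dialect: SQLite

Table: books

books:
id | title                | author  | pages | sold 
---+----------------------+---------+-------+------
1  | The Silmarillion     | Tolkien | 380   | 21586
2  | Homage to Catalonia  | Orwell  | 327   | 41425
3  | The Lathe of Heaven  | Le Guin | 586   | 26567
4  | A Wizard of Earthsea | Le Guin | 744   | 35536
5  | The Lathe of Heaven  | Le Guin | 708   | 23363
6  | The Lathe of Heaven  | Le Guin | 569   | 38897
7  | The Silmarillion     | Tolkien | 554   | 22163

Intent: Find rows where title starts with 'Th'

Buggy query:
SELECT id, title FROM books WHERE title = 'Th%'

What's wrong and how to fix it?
Bug: '=' compares the literal string including the % character; pattern matching needs LIKE

Fix: Replace '=' with LIKE so 'Th%' is treated as a pattern

Corrected query:
SELECT id, title FROM books WHERE title LIKE 'Th%'

Result:
id | title              
---+--------------------
1  | The Silmarillion   
3  | The Lathe of Heaven
5  | The Lathe of Heaven
6  | The Lathe of Heaven
7  | The Silmarillion   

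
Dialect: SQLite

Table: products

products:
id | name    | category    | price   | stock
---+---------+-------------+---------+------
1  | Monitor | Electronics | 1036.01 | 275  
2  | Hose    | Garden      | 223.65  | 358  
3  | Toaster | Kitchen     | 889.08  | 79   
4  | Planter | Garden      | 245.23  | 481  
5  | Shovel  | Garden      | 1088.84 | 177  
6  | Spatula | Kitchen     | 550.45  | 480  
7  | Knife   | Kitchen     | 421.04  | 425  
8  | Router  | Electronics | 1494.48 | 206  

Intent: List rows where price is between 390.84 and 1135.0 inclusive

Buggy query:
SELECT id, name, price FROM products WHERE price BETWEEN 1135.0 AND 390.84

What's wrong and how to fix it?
Bug: BETWEEN expects the lower bound first; with 1135.0 AND 390.84 the range is empty

Fix: Swap the bounds so the smaller value comes first

Corrected query:
SELECT id, name, price FROM products WHERE price BETWEEN 390.84 AND 1135.0

Result:
id | name    | price  
---+---------+--------
1  | Monitor | 1036.01
3  | Toaster | 889.08 
5  | Shovel  | 1088.84
6  | Spatula | 550.45 
7  | Knife   | 421.04 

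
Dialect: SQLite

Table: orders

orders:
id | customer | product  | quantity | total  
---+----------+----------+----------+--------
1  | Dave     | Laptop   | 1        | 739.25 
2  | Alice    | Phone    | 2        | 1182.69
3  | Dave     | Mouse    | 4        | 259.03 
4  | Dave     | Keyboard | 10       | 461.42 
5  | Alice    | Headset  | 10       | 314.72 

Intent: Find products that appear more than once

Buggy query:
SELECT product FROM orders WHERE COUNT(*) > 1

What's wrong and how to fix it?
Bug: COUNT(*) is an aggregate and cannot be used in WHERE

Fix: Group first, then use HAVING for the count condition

Corrected query:
SELECT product FROM orders GROUP BY product HAVING COUNT(*) > 1

Result:
(no rows)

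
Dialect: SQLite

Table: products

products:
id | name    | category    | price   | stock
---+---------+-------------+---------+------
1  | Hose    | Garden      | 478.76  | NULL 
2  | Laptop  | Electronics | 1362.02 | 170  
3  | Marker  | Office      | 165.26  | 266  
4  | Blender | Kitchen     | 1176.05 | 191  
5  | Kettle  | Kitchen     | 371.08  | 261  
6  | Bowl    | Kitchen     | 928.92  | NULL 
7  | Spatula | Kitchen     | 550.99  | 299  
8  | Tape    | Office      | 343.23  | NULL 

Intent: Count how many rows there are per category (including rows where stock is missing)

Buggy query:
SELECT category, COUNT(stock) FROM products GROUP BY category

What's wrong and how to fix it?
Bug: COUNT(column) counts non-NULL values only; rows with NULL stock aren't counted

Fix: Replace COUNT(stock) with COUNT(*)

Corrected query:
SELECT category, COUNT(*) FROM products GROUP BY category

Result:
category    | COUNT(*)
------------+---------
Electronics | 1       
Garden      | 1       
Kitchen     | 4       
Office      | 2       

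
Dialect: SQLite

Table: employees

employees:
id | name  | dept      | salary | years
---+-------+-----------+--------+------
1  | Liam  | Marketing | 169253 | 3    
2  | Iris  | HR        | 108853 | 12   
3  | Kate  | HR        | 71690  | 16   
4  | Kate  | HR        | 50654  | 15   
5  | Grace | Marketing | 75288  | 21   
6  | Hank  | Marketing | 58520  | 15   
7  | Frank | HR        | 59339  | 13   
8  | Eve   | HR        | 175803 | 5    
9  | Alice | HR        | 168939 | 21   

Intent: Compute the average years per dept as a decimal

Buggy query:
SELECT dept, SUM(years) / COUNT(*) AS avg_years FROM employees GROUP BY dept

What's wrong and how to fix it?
Bug: Both operands are integers, so '/' performs integer division and truncates

Fix: Cast one side to REAL so the division keeps the fractional part

Corrected query:
SELECT dept, SUM(years) * 1.0 / COUNT(*) AS avg_years FROM employees GROUP BY dept

Result:
dept      | avg_years
----------+----------
HR        | 13.666667
Marketing | 13       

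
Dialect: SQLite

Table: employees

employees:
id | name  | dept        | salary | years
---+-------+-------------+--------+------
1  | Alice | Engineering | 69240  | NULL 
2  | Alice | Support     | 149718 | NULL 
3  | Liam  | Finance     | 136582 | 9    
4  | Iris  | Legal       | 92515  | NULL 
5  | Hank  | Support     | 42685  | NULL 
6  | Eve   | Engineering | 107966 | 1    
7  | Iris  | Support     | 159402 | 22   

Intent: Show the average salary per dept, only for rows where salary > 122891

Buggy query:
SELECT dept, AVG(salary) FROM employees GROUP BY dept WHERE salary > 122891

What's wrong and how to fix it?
Bug: Row-level WHERE must come before GROUP BY in the clause order

Fix: Move the WHERE clause before GROUP BY

Corrected query:
SELECT dept, AVG(salary) FROM employees WHERE salary > 122891 GROUP BY dept

Result:
dept    | AVG(salary)
--------+------------
Finance | 136582     
Support | 154560     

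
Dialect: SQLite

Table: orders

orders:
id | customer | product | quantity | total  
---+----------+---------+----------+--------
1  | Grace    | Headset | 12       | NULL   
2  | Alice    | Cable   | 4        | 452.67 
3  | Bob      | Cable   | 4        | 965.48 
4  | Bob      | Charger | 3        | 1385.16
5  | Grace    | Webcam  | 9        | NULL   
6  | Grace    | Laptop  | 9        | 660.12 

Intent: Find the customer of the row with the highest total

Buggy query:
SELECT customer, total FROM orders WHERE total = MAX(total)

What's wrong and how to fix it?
Bug: MAX(total) is an aggregate and cannot be used directly in WHERE

Fix: Wrap MAX in a scalar subquery so WHERE compares against a single value

Corrected query:
SELECT customer, total FROM orders WHERE total = (SELECT MAX(total) FROM orders)

Result:
customer | total  
---------+--------
Bob      | 1385.16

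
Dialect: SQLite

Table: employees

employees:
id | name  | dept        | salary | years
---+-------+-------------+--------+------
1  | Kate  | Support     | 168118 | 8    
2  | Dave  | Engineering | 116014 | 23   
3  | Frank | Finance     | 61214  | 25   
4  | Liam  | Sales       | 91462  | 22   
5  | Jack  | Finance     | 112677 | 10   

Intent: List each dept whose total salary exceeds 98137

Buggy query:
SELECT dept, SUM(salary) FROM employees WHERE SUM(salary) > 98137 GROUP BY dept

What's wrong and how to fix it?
Bug: Aggregate functions cannot appear in a WHERE clause

Fix: Move the aggregate condition to a HAVING clause

Corrected query:
SELECT dept, SUM(salary) FROM employees GROUP BY dept HAVING SUM(salary) > 98137

Result:
dept        | SUM(salary)
------------+------------
Engineering | 116014     
Finance     | 173891     
Support     | 168118     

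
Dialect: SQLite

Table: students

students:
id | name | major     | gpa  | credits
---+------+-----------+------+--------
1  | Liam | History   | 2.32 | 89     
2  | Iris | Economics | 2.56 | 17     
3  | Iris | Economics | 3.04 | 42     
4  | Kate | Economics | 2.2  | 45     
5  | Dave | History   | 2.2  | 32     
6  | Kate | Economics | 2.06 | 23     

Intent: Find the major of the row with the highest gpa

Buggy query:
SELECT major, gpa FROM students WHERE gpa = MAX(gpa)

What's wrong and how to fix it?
Bug: WHERE is evaluated per row; an aggregate over the whole table isn't defined there

Fix: Wrap MAX in a scalar subquery so WHERE compares against a single value

Corrected query:
SELECT major, gpa FROM students WHERE gpa = (SELECT MAX(gpa) FROM students)

Result:
major     | gpa 
----------+-----
Economics | 3.04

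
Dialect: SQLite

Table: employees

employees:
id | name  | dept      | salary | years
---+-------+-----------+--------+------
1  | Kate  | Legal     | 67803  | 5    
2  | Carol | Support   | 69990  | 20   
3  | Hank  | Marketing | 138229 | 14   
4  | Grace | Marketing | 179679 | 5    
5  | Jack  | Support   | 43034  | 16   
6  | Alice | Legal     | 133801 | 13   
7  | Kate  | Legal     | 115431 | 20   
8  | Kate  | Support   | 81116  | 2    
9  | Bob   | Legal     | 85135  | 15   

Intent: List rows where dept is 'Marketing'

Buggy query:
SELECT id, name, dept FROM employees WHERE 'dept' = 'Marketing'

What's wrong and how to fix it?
Bug: 'dept' in single quotes is a string literal, not the column; the comparison is literal-vs-literal and never true

Fix: Reference the column as dept without single quotes

Corrected query:
SELECT id, name, dept FROM employees WHERE dept = 'Marketing'

Result:
id | name  | dept     
---+-------+----------
3  | Hank  | Marketing
4  | Grace | Marketing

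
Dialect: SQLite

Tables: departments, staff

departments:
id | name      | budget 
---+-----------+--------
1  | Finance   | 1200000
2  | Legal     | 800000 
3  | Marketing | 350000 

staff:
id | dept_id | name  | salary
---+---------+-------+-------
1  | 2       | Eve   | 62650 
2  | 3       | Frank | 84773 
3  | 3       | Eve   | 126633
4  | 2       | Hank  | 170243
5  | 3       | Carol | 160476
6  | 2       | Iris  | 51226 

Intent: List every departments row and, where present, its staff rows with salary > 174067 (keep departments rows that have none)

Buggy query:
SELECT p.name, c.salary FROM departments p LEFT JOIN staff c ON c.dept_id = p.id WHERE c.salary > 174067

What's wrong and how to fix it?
Bug: A WHERE condition on the right-hand table after LEFT JOIN drops unmatched parents

Fix: Move the right-table condition into the ON clause so unmatched parents are kept

Corrected query:
SELECT p.name, c.salary FROM departments p LEFT JOIN staff c ON c.dept_id = p.id AND c.salary > 174067

Result:
name      | salary
----------+-------
Finance   | NULL  
Legal     | NULL  
Marketing | NULL  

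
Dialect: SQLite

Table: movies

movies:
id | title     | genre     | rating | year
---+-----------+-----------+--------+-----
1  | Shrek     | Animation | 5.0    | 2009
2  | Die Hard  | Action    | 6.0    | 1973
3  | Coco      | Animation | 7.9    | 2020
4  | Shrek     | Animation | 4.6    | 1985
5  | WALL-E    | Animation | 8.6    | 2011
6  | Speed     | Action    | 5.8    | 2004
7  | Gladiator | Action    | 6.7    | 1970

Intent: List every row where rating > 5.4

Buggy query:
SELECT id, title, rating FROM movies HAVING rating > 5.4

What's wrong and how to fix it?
Bug: HAVING filters the output of aggregation, but this query has no GROUP BY and no aggregate functions, so SQLite rejects it (HAVING clause on a non-aggregate query); the condition here is per row

Fix: Replace HAVING with WHERE since the condition applies to individual rows

Corrected query:
SELECT id, title, rating FROM movies WHERE rating > 5.4

Result:
id | title     | rating
---+-----------+-------
2  | Die Hard  | 6     
3  | Coco      | 7.9   
5  | WALL-E    | 8.6   
6  | Speed     | 5.8   
7  | Gladiator | 6.7   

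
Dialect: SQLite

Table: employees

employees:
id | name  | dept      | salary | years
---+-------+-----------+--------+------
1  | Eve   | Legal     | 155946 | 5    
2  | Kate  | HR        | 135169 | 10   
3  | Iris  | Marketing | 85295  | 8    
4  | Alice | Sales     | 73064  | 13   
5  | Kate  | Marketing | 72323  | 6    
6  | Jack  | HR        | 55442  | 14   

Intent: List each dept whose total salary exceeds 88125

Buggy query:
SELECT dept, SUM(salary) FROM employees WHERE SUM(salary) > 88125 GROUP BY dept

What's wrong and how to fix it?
Bug: Aggregate functions cannot appear in a WHERE clause

Fix: Use HAVING (which filters groups after aggregation) instead of WHERE

Corrected query:
SELECT dept, SUM(salary) FROM employees GROUP BY dept HAVING SUM(salary) > 88125

Result:
dept      | SUM(salary)
----------+------------
HR        | 190611     
Legal     | 155946     
Marketing | 157618     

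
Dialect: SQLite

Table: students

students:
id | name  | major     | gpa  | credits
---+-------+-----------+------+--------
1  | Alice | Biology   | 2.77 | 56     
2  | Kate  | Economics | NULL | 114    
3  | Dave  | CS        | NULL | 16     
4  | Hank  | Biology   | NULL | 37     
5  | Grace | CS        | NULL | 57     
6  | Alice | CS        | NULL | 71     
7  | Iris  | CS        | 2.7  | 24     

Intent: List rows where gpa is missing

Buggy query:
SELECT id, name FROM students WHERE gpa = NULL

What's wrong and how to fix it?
Bug: Comparing to NULL with '=' never matches; NULL = NULL is unknown, not true

Fix: Replace '= NULL' with 'IS NULL'

Corrected query:
SELECT id, name FROM students WHERE gpa IS NULL

Result:
id | name 
---+------
2  | Kate 
3  | Dave 
4  | Hank 
5  | Grace
6  | Alice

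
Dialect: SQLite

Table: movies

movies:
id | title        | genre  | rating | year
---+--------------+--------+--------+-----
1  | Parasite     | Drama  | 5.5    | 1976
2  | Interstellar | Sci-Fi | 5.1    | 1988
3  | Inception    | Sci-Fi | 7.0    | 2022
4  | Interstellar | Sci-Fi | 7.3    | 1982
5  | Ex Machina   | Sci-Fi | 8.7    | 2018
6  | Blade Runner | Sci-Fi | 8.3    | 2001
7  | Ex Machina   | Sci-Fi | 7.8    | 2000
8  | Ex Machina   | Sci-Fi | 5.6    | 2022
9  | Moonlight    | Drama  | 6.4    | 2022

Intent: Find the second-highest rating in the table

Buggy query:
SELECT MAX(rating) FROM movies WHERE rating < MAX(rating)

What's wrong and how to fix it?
Bug: The inner MAX is an aggregate inside WHERE, which is not allowed

Fix: Compute the overall MAX in a subquery, then take MAX of rows below it

Corrected query:
SELECT MAX(rating) FROM movies WHERE rating < (SELECT MAX(rating) FROM movies)

Result:
MAX(rating)
-----------
8.3        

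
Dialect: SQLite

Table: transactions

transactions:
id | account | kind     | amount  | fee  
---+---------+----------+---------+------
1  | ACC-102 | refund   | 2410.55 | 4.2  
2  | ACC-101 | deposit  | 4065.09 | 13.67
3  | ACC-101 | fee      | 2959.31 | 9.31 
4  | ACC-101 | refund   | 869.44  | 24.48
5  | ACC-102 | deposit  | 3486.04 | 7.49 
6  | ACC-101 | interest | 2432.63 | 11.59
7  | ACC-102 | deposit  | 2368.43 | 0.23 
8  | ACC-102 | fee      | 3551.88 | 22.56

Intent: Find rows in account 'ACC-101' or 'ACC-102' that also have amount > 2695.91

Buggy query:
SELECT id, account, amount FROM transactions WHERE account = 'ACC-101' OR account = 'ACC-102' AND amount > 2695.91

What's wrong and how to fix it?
Bug: Without parentheses, AND is evaluated before OR, so the amount filter only applies to the 'ACC-102' branch

Fix: Group the OR with parentheses (or use IN), then AND the threshold

Corrected query:
SELECT id, account, amount FROM transactions WHERE (account = 'ACC-101' OR account = 'ACC-102') AND amount > 2695.91

Result:
id | account | amount 
---+---------+--------
2  | ACC-101 | 4065.09
3  | ACC-101 | 2959.31
5  | ACC-102 | 3486.04
8  | ACC-102 | 3551.88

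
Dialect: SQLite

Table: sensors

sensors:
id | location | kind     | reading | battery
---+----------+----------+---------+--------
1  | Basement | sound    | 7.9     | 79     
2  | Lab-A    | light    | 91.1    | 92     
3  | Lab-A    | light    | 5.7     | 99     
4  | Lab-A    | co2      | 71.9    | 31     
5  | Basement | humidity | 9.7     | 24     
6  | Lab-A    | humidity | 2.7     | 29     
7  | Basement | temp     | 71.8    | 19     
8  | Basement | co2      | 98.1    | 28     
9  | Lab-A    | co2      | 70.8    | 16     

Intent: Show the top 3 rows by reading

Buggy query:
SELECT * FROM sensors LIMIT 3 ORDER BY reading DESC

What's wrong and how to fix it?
Bug: ORDER BY cannot follow LIMIT; LIMIT is the final clause

Fix: Sort with ORDER BY, then apply LIMIT

Corrected query:
SELECT * FROM sensors ORDER BY reading DESC LIMIT 3

Result:
id | location | kind  | reading | battery
---+----------+-------+---------+--------
8  | Basement | co2   | 98.1    | 28     
2  | Lab-A    | light | 91.1    | 92     
4  | Lab-A    | co2   | 71.9    | 31     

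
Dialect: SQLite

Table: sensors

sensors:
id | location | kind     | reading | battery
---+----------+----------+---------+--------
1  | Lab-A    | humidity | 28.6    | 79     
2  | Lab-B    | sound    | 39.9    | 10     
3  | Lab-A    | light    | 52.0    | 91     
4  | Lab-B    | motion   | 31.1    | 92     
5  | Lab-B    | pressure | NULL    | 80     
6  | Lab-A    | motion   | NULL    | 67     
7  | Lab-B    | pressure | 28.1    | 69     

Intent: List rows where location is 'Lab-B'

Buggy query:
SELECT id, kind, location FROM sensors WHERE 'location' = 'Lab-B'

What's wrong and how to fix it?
Bug: Single quotes denote string literals in SQL; the column name is being compared as a constant string

Fix: Remove the quotes around the column name (or use double quotes for an identifier)

Corrected query:
SELECT id, kind, location FROM sensors WHERE location = 'Lab-B'

Result:
id | kind     | location
---+----------+---------
2  | sound    | Lab-B   
4  | motion   | Lab-B   
5  | pressure | Lab-B   
7  | pressure | Lab-B   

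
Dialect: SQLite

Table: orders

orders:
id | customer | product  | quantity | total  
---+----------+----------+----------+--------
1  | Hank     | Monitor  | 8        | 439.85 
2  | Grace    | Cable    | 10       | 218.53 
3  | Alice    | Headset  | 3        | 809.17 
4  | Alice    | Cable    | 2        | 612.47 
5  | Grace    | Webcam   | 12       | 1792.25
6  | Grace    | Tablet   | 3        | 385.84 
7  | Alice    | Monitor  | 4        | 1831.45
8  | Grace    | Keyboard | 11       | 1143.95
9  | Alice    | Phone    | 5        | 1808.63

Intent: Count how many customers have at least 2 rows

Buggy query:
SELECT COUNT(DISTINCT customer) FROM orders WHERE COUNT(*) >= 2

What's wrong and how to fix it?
Bug: WHERE filters individual rows, not groups, so a group-level COUNT is invalid there

Fix: Use a subquery that GROUPs and filters with HAVING, then count its rows

Corrected query:
SELECT COUNT(*) FROM (SELECT customer FROM orders GROUP BY customer HAVING COUNT(*) >= 2)

Result:
COUNT(*)
--------
2       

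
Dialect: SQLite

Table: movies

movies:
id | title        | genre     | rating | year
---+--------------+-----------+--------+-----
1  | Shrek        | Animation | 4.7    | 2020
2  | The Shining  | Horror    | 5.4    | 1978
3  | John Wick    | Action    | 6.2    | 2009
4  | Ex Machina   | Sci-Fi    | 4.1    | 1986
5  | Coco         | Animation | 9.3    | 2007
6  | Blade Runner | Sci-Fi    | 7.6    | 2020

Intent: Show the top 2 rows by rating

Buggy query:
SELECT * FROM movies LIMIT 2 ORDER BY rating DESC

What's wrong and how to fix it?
Bug: LIMIT must come after ORDER BY

Fix: Sort with ORDER BY, then apply LIMIT

Corrected query:
SELECT * FROM movies ORDER BY rating DESC LIMIT 2

Result:
id | title        | genre     | rating | year
---+--------------+-----------+--------+-----
5  | Coco         | Animation | 9.3    | 2007
6  | Blade Runner | Sci-Fi    | 7.6    | 2020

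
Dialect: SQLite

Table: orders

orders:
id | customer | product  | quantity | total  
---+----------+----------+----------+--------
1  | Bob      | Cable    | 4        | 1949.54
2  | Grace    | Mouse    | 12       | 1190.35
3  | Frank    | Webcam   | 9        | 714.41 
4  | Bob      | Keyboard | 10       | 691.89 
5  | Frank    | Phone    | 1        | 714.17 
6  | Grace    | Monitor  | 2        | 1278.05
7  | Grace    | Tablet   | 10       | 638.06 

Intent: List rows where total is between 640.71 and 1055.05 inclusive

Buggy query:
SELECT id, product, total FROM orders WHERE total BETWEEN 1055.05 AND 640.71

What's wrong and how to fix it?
Bug: BETWEEN expects the lower bound first; with 1055.05 AND 640.71 the range is empty

Fix: Swap the bounds so the smaller value comes first

Corrected query:
SELECT id, product, total FROM orders WHERE total BETWEEN 640.71 AND 1055.05

Result:
id | product  | total 
---+----------+-------
3  | Webcam   | 714.41
4  | Keyboard | 691.89
5  | Phone    | 714.17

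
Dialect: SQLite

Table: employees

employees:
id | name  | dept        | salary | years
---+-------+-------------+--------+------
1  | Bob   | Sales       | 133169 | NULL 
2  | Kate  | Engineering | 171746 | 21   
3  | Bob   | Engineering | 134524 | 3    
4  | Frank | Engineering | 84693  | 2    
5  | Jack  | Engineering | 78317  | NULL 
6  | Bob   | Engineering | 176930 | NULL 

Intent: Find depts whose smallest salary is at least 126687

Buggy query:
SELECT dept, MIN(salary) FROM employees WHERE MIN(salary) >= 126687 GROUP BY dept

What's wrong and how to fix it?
Bug: MIN() in WHERE is a misuse of aggregate

Fix: Use HAVING for the per-group MIN condition

Corrected query:
SELECT dept, MIN(salary) FROM employees GROUP BY dept HAVING MIN(salary) >= 126687

Result:
dept  | MIN(salary)
------+------------
Sales | 133169     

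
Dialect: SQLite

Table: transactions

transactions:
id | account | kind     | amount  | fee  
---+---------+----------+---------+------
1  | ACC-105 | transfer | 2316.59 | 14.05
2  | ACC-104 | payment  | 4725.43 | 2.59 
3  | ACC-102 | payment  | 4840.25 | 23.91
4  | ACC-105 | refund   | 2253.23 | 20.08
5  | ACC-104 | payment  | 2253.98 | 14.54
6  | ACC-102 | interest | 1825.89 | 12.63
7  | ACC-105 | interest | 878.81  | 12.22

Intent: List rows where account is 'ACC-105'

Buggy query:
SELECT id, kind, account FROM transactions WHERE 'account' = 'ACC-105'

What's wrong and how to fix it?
Bug: 'account' in single quotes is a string literal, not the column; the comparison is literal-vs-literal and never true

Fix: Remove the quotes around the column name (or use double quotes for an identifier)

Corrected query:
SELECT id, kind, account FROM transactions WHERE account = 'ACC-105'

Result:
id | kind     | account
---+----------+--------
1  | transfer | ACC-105
4  | refund   | ACC-105
7  | interest | ACC-105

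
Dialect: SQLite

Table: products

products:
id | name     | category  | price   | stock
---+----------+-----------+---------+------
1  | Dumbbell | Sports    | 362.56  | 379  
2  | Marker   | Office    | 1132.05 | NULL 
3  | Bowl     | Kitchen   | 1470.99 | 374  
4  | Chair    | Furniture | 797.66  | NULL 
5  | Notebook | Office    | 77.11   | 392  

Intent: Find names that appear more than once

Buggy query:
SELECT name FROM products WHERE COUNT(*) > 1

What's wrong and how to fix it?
Bug: COUNT(*) is an aggregate and cannot be used in WHERE

Fix: Group first, then use HAVING for the count condition

Corrected query:
SELECT name FROM products GROUP BY name HAVING COUNT(*) > 1

Result:
(no rows)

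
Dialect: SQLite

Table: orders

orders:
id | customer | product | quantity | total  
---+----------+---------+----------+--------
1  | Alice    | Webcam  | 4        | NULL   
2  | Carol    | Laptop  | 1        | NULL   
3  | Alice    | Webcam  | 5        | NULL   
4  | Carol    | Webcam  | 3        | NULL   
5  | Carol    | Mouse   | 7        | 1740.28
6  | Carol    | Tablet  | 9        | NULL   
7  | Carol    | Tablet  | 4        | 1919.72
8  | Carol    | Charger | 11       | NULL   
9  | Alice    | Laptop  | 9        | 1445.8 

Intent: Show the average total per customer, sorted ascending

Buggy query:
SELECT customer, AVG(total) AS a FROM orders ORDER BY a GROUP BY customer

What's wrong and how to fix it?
Bug: ORDER BY appears before GROUP BY; SQL clause order requires GROUP BY first

Fix: Reorder: SELECT … FROM … GROUP BY … ORDER BY …

Corrected query:
SELECT customer, AVG(total) AS a FROM orders GROUP BY customer ORDER BY a

Result:
customer | a     
---------+-------
Alice    | 1445.8
Carol    | 1830  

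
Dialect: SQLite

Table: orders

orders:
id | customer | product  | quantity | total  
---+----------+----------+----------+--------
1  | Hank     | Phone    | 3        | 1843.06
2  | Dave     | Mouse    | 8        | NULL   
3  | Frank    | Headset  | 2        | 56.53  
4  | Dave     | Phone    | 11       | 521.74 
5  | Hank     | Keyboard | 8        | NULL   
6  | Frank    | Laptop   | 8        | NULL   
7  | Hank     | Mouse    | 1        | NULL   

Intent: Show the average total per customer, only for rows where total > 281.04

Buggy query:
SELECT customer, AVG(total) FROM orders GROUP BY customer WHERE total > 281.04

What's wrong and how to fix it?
Bug: WHERE cannot follow GROUP BY

Fix: Move the WHERE clause before GROUP BY

Corrected query:
SELECT customer, AVG(total) FROM orders WHERE total > 281.04 GROUP BY customer

Result:
customer | AVG(total)
---------+-----------
Dave     | 521.74    
Hank     | 1843.06   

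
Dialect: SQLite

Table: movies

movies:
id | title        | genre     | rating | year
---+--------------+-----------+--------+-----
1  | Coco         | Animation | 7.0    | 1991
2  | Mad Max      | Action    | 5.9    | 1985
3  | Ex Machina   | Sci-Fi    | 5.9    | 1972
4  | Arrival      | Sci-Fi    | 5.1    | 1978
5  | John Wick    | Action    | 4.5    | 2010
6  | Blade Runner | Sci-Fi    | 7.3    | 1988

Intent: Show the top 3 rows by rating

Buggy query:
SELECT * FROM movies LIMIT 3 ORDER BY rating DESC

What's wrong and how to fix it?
Bug: LIMIT must come after ORDER BY

Fix: Swap the clauses: ORDER BY first, then LIMIT

Corrected query:
SELECT * FROM movies ORDER BY rating DESC LIMIT 3

Result:
id | title        | genre     | rating | year
---+--------------+-----------+--------+-----
6  | Blade Runner | Sci-Fi    | 7.3    | 1988
1  | Coco         | Animation | 7      | 1991
2  | Mad Max      | Action    | 5.9    | 1985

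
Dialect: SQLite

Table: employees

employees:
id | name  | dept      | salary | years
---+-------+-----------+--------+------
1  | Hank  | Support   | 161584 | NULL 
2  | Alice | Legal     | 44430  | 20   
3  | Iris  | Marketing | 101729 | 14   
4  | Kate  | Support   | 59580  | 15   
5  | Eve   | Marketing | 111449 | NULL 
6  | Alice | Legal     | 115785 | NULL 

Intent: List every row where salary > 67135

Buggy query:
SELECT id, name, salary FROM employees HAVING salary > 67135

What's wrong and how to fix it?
Bug: HAVING filters the output of aggregation, but this query has no GROUP BY and no aggregate functions, so SQLite rejects it (HAVING clause on a non-aggregate query); the condition here is per row

Fix: Replace HAVING with WHERE since the condition applies to individual rows

Corrected query:
SELECT id, name, salary FROM employees WHERE salary > 67135

Result:
id | name  | salary
---+-------+-------
1  | Hank  | 161584
3  | Iris  | 101729
5  | Eve   | 111449
6  | Alice | 115785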